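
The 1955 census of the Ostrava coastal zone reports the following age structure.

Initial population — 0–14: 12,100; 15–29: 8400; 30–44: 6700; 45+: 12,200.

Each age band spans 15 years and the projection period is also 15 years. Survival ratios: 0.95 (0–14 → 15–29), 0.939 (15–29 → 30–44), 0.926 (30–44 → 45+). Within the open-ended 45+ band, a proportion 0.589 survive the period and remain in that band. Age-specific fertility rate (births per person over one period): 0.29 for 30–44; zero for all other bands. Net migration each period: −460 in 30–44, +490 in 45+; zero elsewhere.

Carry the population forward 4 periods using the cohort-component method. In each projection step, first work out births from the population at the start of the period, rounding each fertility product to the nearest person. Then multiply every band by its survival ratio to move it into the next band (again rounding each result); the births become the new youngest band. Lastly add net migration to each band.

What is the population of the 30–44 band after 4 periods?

Period 1:
Births: 6700 × 0.29 = 1943
15–29: 12100 × 0.95 = 11495
30–44: 8400 × 0.939 = 7888
45+: 6700 × 0.926 + 12200 × 0.589 = 6204 + 7186 = 13390
Net migration: 30–44 − 460 → 7428; 45+ + 490 → 13880
End of period: [1943, 11495, 7428, 13880]
Period 2:
Births: 7428 × 0.29 = 2154
15–29: 1943 × 0.95 = 1846
30–44: 11495 × 0.939 = 10794
45+: 7428 × 0.926 + 13880 × 0.589 = 6878 + 8175 = 15053
Net migration: 30–44 − 460 → 10334; 45+ + 490 → 15543
End of period: [2154, 1846, 10334, 15543]
Period 3:
Births: 10334 × 0.29 = 2997
15–29: 2154 × 0.95 = 2046
30–44: 1846 × 0.939 = 1733
45+: 10334 × 0.926 + 15543 × 0.589 = 9569 + 9155 = 18724
Net migration: 30–44 − 460 → 1273; 45+ + 490 → 19214
End of period: [2997, 2046, 1273, 19214]
Period 4:
Births: 1273 × 0.29 = 369
15–29: 2997 × 0.95 = 2847
30–44: 2046 × 0.939 = 1921
45+: 1273 × 0.926 + 19214 × 0.589 = 1179 + 11317 = 12496
Net migration: 30–44 − 460 → 1461; 45+ + 490 → 12986
End of period: [369, 2847, 1461, 12986]

1461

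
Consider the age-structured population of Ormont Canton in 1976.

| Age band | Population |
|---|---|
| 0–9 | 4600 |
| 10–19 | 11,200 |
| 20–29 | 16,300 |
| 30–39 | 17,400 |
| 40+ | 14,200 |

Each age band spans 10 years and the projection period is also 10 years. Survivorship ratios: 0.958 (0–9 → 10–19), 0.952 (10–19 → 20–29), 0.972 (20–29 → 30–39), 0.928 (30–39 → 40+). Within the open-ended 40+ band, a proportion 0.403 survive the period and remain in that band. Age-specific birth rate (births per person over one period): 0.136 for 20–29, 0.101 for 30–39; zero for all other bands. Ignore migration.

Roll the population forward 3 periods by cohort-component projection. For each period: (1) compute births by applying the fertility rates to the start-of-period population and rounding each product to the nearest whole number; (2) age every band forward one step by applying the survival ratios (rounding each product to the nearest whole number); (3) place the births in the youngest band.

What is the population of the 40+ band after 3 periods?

19094

Period 1.
Births: 16300 × 0.136 = 2217 ; 17400 × 0.101 = 1757 → total 3974
10–19: 4600 × 0.958 = 4407
20–29: 11200 × 0.952 = 10662
30–39: 16300 × 0.972 = 15844
40+: 17400 × 0.928 + 14200 × 0.403 = 16147 + 5723 = 21870
→ [3974, 4407, 10662, 15844, 21870]
Period 2.
Births: 10662 × 0.136 = 1450 ; 15844 × 0.101 = 1600 → total 3050
10–19: 3974 × 0.958 = 3807
20–29: 4407 × 0.952 = 4195
30–39: 10662 × 0.972 = 10363
40+: 15844 × 0.928 + 21870 × 0.403 = 14703 + 8814 = 23517
→ [3050, 3807, 4195, 10363, 23517]
Period 3.
Births: 4195 × 0.136 = 571 ; 10363 × 0.101 = 1047 → total 1618
10–19: 3050 × 0.958 = 2922
20–29: 3807 × 0.952 = 3624
30–39: 4195 × 0.972 = 4078
40+: 10363 × 0.928 + 23517 × 0.403 = 9617 + 9477 = 19094
→ [1618, 2922, 3624, 4078, 19094]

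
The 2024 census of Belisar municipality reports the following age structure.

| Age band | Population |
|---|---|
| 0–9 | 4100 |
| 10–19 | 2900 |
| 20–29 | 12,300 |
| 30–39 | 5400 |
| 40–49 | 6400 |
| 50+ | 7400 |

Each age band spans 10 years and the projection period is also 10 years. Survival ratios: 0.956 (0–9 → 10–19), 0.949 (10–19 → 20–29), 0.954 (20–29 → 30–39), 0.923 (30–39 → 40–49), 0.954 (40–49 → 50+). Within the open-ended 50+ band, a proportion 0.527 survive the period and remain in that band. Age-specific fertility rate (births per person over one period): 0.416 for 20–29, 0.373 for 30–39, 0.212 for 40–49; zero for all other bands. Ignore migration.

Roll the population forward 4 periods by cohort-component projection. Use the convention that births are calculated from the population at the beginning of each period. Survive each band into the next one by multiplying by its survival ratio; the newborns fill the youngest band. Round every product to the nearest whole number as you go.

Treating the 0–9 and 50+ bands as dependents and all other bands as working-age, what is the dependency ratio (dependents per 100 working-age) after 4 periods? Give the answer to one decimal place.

Numbering the groups 1..6 from youngest to oldest:
Period 1.
Births: 12300 * 0.416 = 5117  |  5400 * 0.373 = 2014  |  6400 * 0.212 = 1357 → total 8488
Group 2: 4100 * 0.956 = 3920
Group 3: 2900 * 0.949 = 2752
Group 4: 12300 * 0.954 = 11734
Group 5: 5400 * 0.923 = 4984
Group 6: 6400 * 0.954 + 7400 * 0.527 = 6106 + 3900 = 10006
Giving 8488 / 3920 / 2752 / 11734 / 4984 / 10006.
Period 2.
Births: 2752 * 0.416 = 1145  |  11734 * 0.373 = 4377  |  4984 * 0.212 = 1057 → total 6579
Group 2: 8488 * 0.956 = 8115
Group 3: 3920 * 0.949 = 3720
Group 4: 2752 * 0.954 = 2625
Group 5: 11734 * 0.923 = 10830
Group 6: 4984 * 0.954 + 10006 * 0.527 = 4755 + 5273 = 10028
Giving 6579 / 8115 / 3720 / 2625 / 10830 / 10028.
Period 3.
Births: 3720 * 0.416 = 1548  |  2625 * 0.373 = 979  |  10830 * 0.212 = 2296 → total 4823
Group 2: 6579 * 0.956 = 6290
Group 3: 8115 * 0.949 = 7701
Group 4: 3720 * 0.954 = 3549
Group 5: 2625 * 0.923 = 2423
Group 6: 10830 * 0.954 + 10028 * 0.527 = 10332 + 5285 = 15617
Giving 4823 / 6290 / 7701 / 3549 / 2423 / 15617.
Period 4.
Births: 7701 * 0.416 = 3204  |  3549 * 0.373 = 1324  |  2423 * 0.212 = 514 → total 5042
Group 2: 4823 * 0.956 = 4611
Group 3: 6290 * 0.949 = 5969
Group 4: 7701 * 0.954 = 7347
Group 5: 3549 * 0.923 = 3276
Group 6: 2423 * 0.954 + 15617 * 0.527 = 2312 + 8230 = 10542
Giving 5042 / 4611 / 5969 / 7347 / 3276 / 10542.
Dependents (band 0–9 + band 50+) = 5042 + 10542 = 15584; working-age = 21203; ratio = 15584/21203 × 100 = 73.5

73.5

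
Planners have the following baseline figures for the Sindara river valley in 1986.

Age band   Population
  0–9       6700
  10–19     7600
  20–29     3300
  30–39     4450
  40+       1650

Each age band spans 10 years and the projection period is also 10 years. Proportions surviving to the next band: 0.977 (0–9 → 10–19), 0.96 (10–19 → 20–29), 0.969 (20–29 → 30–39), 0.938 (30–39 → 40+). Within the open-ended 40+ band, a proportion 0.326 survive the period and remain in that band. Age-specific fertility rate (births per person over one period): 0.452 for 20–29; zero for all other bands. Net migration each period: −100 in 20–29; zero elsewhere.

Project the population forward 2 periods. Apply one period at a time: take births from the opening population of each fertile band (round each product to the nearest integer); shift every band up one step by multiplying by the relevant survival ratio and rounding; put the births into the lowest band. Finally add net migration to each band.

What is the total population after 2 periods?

22404

Period 1:
Births: 3300 × 0.452 = 1492
10–19: 6700 × 0.977 = 6546
20–29: 7600 × 0.96 = 7296
30–39: 3300 × 0.969 = 3198
40+: 4450 × 0.938 + 1650 × 0.326 = 4174 + 538 = 4712
Net migration: 20–29 − 100 → 7196
End of period: [1492, 6546, 7196, 3198, 4712]
Period 2:
Births: 7196 × 0.452 = 3253
10–19: 1492 × 0.977 = 1458
20–29: 6546 × 0.96 = 6284
30–39: 7196 × 0.969 = 6973
40+: 3198 × 0.938 + 4712 × 0.326 = 3000 + 1536 = 4536
Net migration: 20–29 − 100 → 6184
End of period: [3253, 1458, 6184, 6973, 4536]
Total after period 2: 3253 + 1458 + 6184 + 6973 + 4536 = 22404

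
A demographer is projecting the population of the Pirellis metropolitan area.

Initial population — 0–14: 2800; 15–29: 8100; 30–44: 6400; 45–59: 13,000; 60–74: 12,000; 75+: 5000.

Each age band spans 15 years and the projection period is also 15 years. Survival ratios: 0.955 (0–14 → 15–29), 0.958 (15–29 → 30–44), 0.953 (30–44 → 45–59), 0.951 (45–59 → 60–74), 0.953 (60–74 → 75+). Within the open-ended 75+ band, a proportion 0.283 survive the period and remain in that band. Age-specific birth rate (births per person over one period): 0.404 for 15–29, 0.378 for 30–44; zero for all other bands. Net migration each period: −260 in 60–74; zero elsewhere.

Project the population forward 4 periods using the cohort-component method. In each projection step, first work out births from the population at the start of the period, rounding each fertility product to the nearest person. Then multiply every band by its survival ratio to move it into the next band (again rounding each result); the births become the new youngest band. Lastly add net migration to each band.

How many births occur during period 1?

5691

Let band 1 be 0–14 through band 6 = 75+.
Period 1.
Births: 8100 * 0.404 = 3272 ; 6400 * 0.378 = 2419 → 5691
Band 2: 2800 * 0.955 = 2674
Band 3: 8100 * 0.958 = 7760
Band 4: 6400 * 0.953 = 6099
Band 5: 13000 * 0.951 = 12363
Band 6: 12000 * 0.953 + 5000 * 0.283 = 11436 + 1415 = 12851
Net migration: Band 5 − 260 → 12103
End of period: [5691, 2674, 7760, 6099, 12103, 12851]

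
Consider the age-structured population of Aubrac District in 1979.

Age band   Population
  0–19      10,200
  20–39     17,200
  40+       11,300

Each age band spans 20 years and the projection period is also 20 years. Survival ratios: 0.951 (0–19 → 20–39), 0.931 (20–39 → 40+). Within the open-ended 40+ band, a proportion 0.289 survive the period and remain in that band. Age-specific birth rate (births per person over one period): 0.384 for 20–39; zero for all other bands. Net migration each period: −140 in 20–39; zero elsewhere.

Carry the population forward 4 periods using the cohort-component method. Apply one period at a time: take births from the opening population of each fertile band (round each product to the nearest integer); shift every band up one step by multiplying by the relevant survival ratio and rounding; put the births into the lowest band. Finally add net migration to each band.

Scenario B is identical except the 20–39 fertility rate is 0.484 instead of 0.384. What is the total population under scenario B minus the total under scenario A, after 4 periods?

Call the bands 1 to 3, youngest first.
— Period 1 —
Births: 17200 × 0.384 = 6605
Band 2: 10200 × 0.951 = 9700
Band 3: 17200 × 0.931 + 11300 × 0.289 = 16013 + 3266 = 19279
Net migration: Band 2 − 140 → 9560
Giving 6605 / 9560 / 19279.
— Period 2 —
Births: 9560 × 0.384 = 3671
Band 2: 6605 × 0.951 = 6281
Band 3: 9560 × 0.931 + 19279 × 0.289 = 8900 + 5572 = 14472
Net migration: Band 2 − 140 → 6141
Giving 3671 / 6141 / 14472.
— Period 3 —
Births: 6141 × 0.384 = 2358
Band 2: 3671 × 0.951 = 3491
Band 3: 6141 × 0.931 + 14472 × 0.289 = 5717 + 4182 = 9899
Net migration: Band 2 − 140 → 3351
Giving 2358 / 3351 / 9899.
— Period 4 —
Births: 3351 × 0.384 = 1287
Band 2: 2358 × 0.951 = 2242
Band 3: 3351 × 0.931 + 9899 × 0.289 = 3120 + 2861 = 5981
Net migration: Band 2 − 140 → 2102
Giving 1287 / 2102 / 5981.
Scenario A total after 4 periods: 9370
Scenario B projection —
— Period 1 —
Births: 17200 × 0.484 = 8325
Band 2: 10200 × 0.951 = 9700
Band 3: 17200 × 0.931 + 11300 × 0.289 = 16013 + 3266 = 19279
Net migration: Band 2 − 140 → 9560
Giving 8325 / 9560 / 19279.
— Period 2 —
Births: 9560 × 0.484 = 4627
Band 2: 8325 × 0.951 = 7917
Band 3: 9560 × 0.931 + 19279 × 0.289 = 8900 + 5572 = 14472
Net migration: Band 2 − 140 → 7777
Giving 4627 / 7777 / 14472.
— Period 3 —
Births: 7777 × 0.484 = 3764
Band 2: 4627 × 0.951 = 4400
Band 3: 7777 × 0.931 + 14472 × 0.289 = 7240 + 4182 = 11422
Net migration: Band 2 − 140 → 4260
Giving 3764 / 4260 / 11422.
— Period 4 —
Births: 4260 × 0.484 = 2062
Band 2: 3764 × 0.951 = 3580
Band 3: 4260 × 0.931 + 11422 × 0.289 = 3966 + 3301 = 7267
Net migration: Band 2 − 140 → 3440
Giving 2062 / 3440 / 7267.
Scenario B total after 4 periods: 12769
Difference B − A = 12769 − 9370 = 3399

3399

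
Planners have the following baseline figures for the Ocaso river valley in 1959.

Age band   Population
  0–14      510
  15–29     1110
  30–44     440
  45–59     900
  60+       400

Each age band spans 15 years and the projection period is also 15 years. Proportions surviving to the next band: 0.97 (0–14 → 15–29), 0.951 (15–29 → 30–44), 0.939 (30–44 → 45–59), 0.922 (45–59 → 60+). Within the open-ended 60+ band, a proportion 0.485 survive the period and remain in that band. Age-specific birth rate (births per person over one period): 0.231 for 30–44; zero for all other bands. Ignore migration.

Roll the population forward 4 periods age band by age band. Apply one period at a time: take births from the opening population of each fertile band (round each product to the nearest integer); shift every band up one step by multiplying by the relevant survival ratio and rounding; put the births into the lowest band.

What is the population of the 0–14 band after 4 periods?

Numbering the groups 1..5 from youngest to oldest:
After projecting period 1:
Births: 440 × 0.231 = 102
Group 2: 510 × 0.97 = 495
Group 3: 1110 × 0.951 = 1056
Group 4: 440 × 0.939 = 413
Group 5: 900 × 0.922 + 400 × 0.485 = 830 + 194 = 1024
Giving 102 / 495 / 1056 / 413 / 1024.
After projecting period 2:
Births: 1056 × 0.231 = 244
Group 2: 102 × 0.97 = 99
Group 3: 495 × 0.951 = 471
Group 4: 1056 × 0.939 = 992
Group 5: 413 × 0.922 + 1024 × 0.485 = 381 + 497 = 878
Giving 244 / 99 / 471 / 992 / 878.
After projecting period 3:
Births: 471 × 0.231 = 109
Group 2: 244 × 0.97 = 237
Group 3: 99 × 0.951 = 94
Group 4: 471 × 0.939 = 442
Group 5: 992 × 0.922 + 878 × 0.485 = 915 + 426 = 1341
Giving 109 / 237 / 94 / 442 / 1341.
After projecting period 4:
Births: 94 × 0.231 = 22
Group 2: 109 × 0.97 = 106
Group 3: 237 × 0.951 = 225
Group 4: 94 × 0.939 = 88
Group 5: 442 × 0.922 + 1341 × 0.485 = 408 + 650 = 1058
Giving 22 / 106 / 225 / 88 / 1058.

22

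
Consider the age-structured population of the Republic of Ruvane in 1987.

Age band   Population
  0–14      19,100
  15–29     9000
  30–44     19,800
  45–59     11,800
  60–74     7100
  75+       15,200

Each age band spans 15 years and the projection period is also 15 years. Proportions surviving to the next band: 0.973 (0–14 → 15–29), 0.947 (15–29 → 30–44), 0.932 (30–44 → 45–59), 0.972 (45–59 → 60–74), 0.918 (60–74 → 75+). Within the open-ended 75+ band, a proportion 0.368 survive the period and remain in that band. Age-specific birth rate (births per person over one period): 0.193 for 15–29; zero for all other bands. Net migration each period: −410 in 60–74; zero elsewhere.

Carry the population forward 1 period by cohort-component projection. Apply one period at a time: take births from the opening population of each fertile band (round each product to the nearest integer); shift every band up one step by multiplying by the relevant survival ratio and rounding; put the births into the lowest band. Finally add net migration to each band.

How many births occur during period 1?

Let group 1 be 0–14 through group 6 = 75+.
[period 1]
Births: 9000 × 0.193 = 1737
Group 2: 19100 × 0.973 = 18584
Group 3: 9000 × 0.947 = 8523
Group 4: 19800 × 0.932 = 18454
Group 5: 11800 × 0.972 = 11470
Group 6: 7100 × 0.918 + 15200 × 0.368 = 6518 + 5594 = 12112
Net migration: Group 5 − 410 → 11060
Population now: 0–14=1737, 15–29=18584, 30–44=8523, 45–59=18454, 60–74=11060, 75+=12112

1737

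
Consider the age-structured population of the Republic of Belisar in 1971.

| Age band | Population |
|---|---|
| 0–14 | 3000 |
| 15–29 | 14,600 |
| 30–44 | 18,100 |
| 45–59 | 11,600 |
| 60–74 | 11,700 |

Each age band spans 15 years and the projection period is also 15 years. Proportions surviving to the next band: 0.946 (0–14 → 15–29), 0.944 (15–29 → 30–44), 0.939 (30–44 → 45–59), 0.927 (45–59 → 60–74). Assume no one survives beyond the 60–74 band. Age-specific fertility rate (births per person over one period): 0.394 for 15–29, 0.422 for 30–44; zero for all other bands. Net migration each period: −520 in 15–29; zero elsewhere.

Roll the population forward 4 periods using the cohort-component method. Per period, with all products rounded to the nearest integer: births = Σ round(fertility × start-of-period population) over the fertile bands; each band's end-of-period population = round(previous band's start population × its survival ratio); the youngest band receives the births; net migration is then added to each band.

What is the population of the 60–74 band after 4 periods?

1905

Numbering the bands 1..5 from youngest to oldest:
Period 1:
Births: 14600 * 0.394 = 5752, 18100 * 0.422 = 7638 ⇒ total 13390
Band 2: 3000 * 0.946 = 2838
Band 3: 14600 * 0.944 = 13782
Band 4: 18100 * 0.939 = 16996
Band 5: 11600 * 0.927 = 10753
Net migration: Band 2 − 520 → 2318
Giving 13390 / 2318 / 13782 / 16996 / 10753.
Period 2:
Births: 2318 * 0.394 = 913, 13782 * 0.422 = 5816 ⇒ total 6729
Band 2: 13390 * 0.946 = 12667
Band 3: 2318 * 0.944 = 2188
Band 4: 13782 * 0.939 = 12941
Band 5: 16996 * 0.927 = 15755
Net migration: Band 2 − 520 → 12147
Giving 6729 / 12147 / 2188 / 12941 / 15755.
Period 3:
Births: 12147 * 0.394 = 4786, 2188 * 0.422 = 923 ⇒ total 5709
Band 2: 6729 * 0.946 = 6366
Band 3: 12147 * 0.944 = 11467
Band 4: 2188 * 0.939 = 2055
Band 5: 12941 * 0.927 = 11996
Net migration: Band 2 − 520 → 5846
Giving 5709 / 5846 / 11467 / 2055 / 11996.
Period 4:
Births: 5846 * 0.394 = 2303, 11467 * 0.422 = 4839 ⇒ total 7142
Band 2: 5709 * 0.946 = 5401
Band 3: 5846 * 0.944 = 5519
Band 4: 11467 * 0.939 = 10768
Band 5: 2055 * 0.927 = 1905
Net migration: Band 2 − 520 → 4881
Giving 7142 / 4881 / 5519 / 10768 / 1905.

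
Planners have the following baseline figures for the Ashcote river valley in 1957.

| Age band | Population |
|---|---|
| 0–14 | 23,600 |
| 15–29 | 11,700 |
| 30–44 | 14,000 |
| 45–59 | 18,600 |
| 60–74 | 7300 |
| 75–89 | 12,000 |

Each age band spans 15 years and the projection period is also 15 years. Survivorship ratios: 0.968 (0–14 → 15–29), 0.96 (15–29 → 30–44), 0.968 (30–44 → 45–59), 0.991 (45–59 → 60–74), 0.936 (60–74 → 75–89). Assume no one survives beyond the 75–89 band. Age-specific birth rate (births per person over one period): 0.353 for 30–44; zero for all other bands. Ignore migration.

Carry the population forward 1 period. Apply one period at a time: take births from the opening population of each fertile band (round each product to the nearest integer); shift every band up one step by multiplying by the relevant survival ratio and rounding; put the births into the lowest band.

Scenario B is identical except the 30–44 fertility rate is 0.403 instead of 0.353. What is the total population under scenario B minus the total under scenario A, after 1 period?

[period 1]
Births: 14000 × 0.353 = 4942
15–29: 23600 × 0.968 = 22845
30–44: 11700 × 0.96 = 11232
45–59: 14000 × 0.968 = 13552
60–74: 18600 × 0.991 = 18433
75–89: 7300 × 0.936 = 6833
Population now: 0–14=4942, 15–29=22845, 30–44=11232, 45–59=13552, 60–74=18433, 75–89=6833
Scenario A total after 1 period: 77837
Scenario B projection —
[period 1]
Births: 14000 × 0.403 = 5642
15–29: 23600 × 0.968 = 22845
30–44: 11700 × 0.96 = 11232
45–59: 14000 × 0.968 = 13552
60–74: 18600 × 0.991 = 18433
75–89: 7300 × 0.936 = 6833
Population now: 0–14=5642, 15–29=22845, 30–44=11232, 45–59=13552, 60–74=18433, 75–89=6833
Scenario B total after 1 period: 78537
Difference B − A = 78537 − 77837 = 700

700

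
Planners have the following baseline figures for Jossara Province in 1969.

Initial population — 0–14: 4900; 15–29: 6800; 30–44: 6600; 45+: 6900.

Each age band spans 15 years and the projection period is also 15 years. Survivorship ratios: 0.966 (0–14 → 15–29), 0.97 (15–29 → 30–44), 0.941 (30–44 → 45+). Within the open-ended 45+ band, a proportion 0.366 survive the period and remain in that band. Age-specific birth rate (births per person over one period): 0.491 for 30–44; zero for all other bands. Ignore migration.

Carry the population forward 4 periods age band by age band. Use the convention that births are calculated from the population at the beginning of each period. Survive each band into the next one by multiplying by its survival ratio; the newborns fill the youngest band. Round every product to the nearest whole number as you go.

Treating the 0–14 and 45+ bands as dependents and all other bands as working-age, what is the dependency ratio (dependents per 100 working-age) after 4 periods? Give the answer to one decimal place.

Period 1.
Births: 6600 × 0.491 = 3241
15–29: 4900 × 0.966 = 4733
30–44: 6800 × 0.97 = 6596
45+: 6600 × 0.941 + 6900 × 0.366 = 6211 + 2525 = 8736
Giving 3241 / 4733 / 6596 / 8736.
Period 2.
Births: 6596 × 0.491 = 3239
15–29: 3241 × 0.966 = 3131
30–44: 4733 × 0.97 = 4591
45+: 6596 × 0.941 + 8736 × 0.366 = 6207 + 3197 = 9404
Giving 3239 / 3131 / 4591 / 9404.
Period 3.
Births: 4591 × 0.491 = 2254
15–29: 3239 × 0.966 = 3129
30–44: 3131 × 0.97 = 3037
45+: 4591 × 0.941 + 9404 × 0.366 = 4320 + 3442 = 7762
Giving 2254 / 3129 / 3037 / 7762.
Period 4.
Births: 3037 × 0.491 = 1491
15–29: 2254 × 0.966 = 2177
30–44: 3129 × 0.97 = 3035
45+: 3037 × 0.941 + 7762 × 0.366 = 2858 + 2841 = 5699
Giving 1491 / 2177 / 3035 / 5699.
Dependents (band 0–14 + band 45+) = 1491 + 5699 = 7190; working-age = 5212; ratio = 7190/5212 × 100 = 138.0

138.0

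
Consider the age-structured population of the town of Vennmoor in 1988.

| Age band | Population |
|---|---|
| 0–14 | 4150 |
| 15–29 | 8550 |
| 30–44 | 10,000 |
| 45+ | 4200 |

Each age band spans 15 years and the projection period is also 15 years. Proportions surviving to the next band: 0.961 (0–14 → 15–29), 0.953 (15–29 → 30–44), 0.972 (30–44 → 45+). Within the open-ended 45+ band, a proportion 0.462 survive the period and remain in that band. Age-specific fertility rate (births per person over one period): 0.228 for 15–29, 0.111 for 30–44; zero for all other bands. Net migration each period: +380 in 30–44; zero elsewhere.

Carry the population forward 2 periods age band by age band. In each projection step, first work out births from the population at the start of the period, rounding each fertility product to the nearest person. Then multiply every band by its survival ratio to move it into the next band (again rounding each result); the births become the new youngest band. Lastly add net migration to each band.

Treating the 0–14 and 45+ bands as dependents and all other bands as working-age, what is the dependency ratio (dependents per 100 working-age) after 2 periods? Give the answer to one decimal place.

218.1

Period 1:
Births: 8550 * 0.228 = 1949 ; 10000 * 0.111 = 1110 → 3059
15–29: 4150 * 0.961 = 3988
30–44: 8550 * 0.953 = 8148
45+: 10000 * 0.972 + 4200 * 0.462 = 9720 + 1940 = 11660
Net migration: 30–44 + 380 → 8528
Giving 3059 / 3988 / 8528 / 11660.
Period 2:
Births: 3988 * 0.228 = 909 ; 8528 * 0.111 = 947 → 1856
15–29: 3059 * 0.961 = 2940
30–44: 3988 * 0.953 = 3801
45+: 8528 * 0.972 + 11660 * 0.462 = 8289 + 5387 = 13676
Net migration: 30–44 + 380 → 4181
Giving 1856 / 2940 / 4181 / 13676.
Dependents (band 0–14 + band 45+) = 1856 + 13676 = 15532; working-age = 7121; ratio = 15532/7121 × 100 = 218.1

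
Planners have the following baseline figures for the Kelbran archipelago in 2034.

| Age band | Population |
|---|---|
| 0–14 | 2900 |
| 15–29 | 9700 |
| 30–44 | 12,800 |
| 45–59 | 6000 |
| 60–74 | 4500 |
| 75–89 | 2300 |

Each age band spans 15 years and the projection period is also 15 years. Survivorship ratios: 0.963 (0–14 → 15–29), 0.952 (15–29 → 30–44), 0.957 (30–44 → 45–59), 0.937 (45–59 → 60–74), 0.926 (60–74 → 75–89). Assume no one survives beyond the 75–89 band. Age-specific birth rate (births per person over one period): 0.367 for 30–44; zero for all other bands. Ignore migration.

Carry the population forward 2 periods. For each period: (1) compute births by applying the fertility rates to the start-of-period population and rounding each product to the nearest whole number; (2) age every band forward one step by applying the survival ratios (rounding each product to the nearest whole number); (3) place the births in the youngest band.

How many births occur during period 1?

4698

After projecting period 1:
Births: 12800 × 0.367 = 4698
15–29: 2900 × 0.963 = 2793
30–44: 9700 × 0.952 = 9234
45–59: 12800 × 0.957 = 12250
60–74: 6000 × 0.937 = 5622
75–89: 4500 × 0.926 = 4167
→ [4698, 2793, 9234, 12250, 5622, 4167]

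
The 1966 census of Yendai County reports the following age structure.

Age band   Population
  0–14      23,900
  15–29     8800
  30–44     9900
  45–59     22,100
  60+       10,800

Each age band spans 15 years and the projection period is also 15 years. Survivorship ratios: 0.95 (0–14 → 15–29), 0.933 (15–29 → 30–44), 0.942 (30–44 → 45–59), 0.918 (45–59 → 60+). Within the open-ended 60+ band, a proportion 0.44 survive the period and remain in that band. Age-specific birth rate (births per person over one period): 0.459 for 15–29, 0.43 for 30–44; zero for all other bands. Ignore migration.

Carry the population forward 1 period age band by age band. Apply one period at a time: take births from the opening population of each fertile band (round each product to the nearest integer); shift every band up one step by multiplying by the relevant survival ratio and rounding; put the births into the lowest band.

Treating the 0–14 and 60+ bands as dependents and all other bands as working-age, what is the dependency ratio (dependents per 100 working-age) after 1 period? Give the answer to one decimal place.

82.8

— Period 1 —
Births: 8800 × 0.459 = 4039, 9900 × 0.43 = 4257 ⇒ total 8296
15–29: 23900 × 0.95 = 22705
30–44: 8800 × 0.933 = 8210
45–59: 9900 × 0.942 = 9326
60+: 22100 × 0.918 + 10800 × 0.44 = 20288 + 4752 = 25040
End of period: [8296, 22705, 8210, 9326, 25040]
Dependents (band 0–14 + band 60+) = 8296 + 25040 = 33336; working-age = 40241; ratio = 33336/40241 × 100 = 82.8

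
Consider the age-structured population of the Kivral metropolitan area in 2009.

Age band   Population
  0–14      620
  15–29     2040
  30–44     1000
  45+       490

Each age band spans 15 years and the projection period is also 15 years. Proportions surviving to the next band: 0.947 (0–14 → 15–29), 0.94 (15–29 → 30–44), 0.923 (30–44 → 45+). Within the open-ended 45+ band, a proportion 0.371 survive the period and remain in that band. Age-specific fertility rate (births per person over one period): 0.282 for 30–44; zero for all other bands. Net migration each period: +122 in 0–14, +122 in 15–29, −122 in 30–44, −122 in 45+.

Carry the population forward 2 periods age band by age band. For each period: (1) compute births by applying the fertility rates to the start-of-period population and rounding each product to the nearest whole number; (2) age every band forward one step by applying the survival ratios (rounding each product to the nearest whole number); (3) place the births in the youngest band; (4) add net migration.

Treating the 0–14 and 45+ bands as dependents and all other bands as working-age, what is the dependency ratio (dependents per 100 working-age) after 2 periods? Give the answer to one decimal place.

241.1

Period 1.
Births: 1000 × 0.282 = 282
15–29: 620 × 0.947 = 587
30–44: 2040 × 0.94 = 1918
45+: 1000 × 0.923 + 490 × 0.371 = 923 + 182 = 1105
Net migration: 0–14 + 122 → 404; 15–29 + 122 → 709; 30–44 − 122 → 1796; 45+ − 122 → 983
→ [404, 709, 1796, 983]
Period 2.
Births: 1796 × 0.282 = 506
15–29: 404 × 0.947 = 383
30–44: 709 × 0.94 = 666
45+: 1796 × 0.923 + 983 × 0.371 = 1658 + 365 = 2023
Net migration: 0–14 + 122 → 628; 15–29 + 122 → 505; 30–44 − 122 → 544; 45+ − 122 → 1901
→ [628, 505, 544, 1901]
Dependents (band 0–14 + band 45+) = 628 + 1901 = 2529; working-age = 1049; ratio = 2529/1049 × 100 = 241.1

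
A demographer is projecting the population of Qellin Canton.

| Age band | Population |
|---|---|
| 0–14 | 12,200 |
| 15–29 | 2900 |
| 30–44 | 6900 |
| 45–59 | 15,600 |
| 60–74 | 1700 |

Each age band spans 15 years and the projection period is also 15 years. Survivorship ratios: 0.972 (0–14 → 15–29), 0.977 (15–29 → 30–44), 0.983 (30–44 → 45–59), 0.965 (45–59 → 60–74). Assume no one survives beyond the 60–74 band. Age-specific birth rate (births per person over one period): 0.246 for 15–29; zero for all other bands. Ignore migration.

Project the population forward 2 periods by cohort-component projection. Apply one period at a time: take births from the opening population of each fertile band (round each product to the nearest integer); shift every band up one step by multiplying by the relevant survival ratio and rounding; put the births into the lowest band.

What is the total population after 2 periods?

24526

Let band 1 be 0–14 through band 5 = 60–74.
Period 1.
Births: 2900 × 0.246 = 713
Band 2: 12200 × 0.972 = 11858
Band 3: 2900 × 0.977 = 2833
Band 4: 6900 × 0.983 = 6783
Band 5: 15600 × 0.965 = 15054
Giving 713 / 11858 / 2833 / 6783 / 15054.
Period 2.
Births: 11858 × 0.246 = 2917
Band 2: 713 × 0.972 = 693
Band 3: 11858 × 0.977 = 11585
Band 4: 2833 × 0.983 = 2785
Band 5: 6783 × 0.965 = 6546
Giving 2917 / 693 / 11585 / 2785 / 6546.
Total after period 2: 2917 + 693 + 11585 + 2785 + 6546 = 24526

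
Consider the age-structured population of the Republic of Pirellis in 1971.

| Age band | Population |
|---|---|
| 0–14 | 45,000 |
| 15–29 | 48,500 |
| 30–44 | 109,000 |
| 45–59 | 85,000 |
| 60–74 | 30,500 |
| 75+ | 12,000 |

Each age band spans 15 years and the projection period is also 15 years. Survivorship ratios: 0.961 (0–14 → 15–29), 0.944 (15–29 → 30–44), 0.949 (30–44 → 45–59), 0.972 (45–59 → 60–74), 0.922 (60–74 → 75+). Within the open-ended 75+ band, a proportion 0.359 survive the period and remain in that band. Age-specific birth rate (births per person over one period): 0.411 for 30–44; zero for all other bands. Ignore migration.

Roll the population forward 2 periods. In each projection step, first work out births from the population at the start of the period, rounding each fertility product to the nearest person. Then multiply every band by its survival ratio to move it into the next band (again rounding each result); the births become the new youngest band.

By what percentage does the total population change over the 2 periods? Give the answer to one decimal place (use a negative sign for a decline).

Let group 1 be 0–14 through group 6 = 75+.
Period 1.
Births: 109000 × 0.411 = 44799
Group 2: 45000 × 0.961 = 43245
Group 3: 48500 × 0.944 = 45784
Group 4: 109000 × 0.949 = 103441
Group 5: 85000 × 0.972 = 82620
Group 6: 30500 × 0.922 + 12000 × 0.359 = 28121 + 4308 = 32429
→ [44799, 43245, 45784, 103441, 82620, 32429]
Period 2.
Births: 45784 × 0.411 = 18817
Group 2: 44799 × 0.961 = 43052
Group 3: 43245 × 0.944 = 40823
Group 4: 45784 × 0.949 = 43449
Group 5: 103441 × 0.972 = 100545
Group 6: 82620 × 0.922 + 32429 × 0.359 = 76176 + 11642 = 87818
→ [18817, 43052, 40823, 43449, 100545, 87818]
Total: 330000 → 334504; change = 4504; percentage change = 1.4%

1.4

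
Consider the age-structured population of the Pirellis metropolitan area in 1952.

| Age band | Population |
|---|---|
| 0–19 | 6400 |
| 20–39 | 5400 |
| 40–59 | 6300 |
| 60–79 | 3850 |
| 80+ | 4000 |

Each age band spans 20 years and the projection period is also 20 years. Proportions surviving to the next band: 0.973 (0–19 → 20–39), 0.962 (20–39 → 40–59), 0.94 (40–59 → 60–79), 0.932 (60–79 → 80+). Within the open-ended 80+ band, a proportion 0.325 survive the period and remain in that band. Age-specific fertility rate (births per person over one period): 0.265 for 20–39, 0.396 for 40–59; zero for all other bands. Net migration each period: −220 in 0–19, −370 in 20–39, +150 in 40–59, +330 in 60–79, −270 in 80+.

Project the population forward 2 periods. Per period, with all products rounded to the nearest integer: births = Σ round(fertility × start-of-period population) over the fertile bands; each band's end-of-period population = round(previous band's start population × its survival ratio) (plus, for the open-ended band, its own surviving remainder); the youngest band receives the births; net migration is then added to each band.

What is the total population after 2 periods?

24881

[period 1]
Births: 5400 × 0.265 = 1431, 6300 × 0.396 = 2495 — total 3926
20–39: 6400 × 0.973 = 6227
40–59: 5400 × 0.962 = 5195
60–79: 6300 × 0.94 = 5922
80+: 3850 × 0.932 + 4000 × 0.325 = 3588 + 1300 = 4888
Net migration: 0–19 − 220 → 3706; 20–39 − 370 → 5857; 40–59 + 150 → 5345; 60–79 + 330 → 6252; 80+ − 270 → 4618
Population now: 0–19=3706, 20–39=5857, 40–59=5345, 60–79=6252, 80+=4618
[period 2]
Births: 5857 × 0.265 = 1552, 5345 × 0.396 = 2117 — total 3669
20–39: 3706 × 0.973 = 3606
40–59: 5857 × 0.962 = 5634
60–79: 5345 × 0.94 = 5024
80+: 6252 × 0.932 + 4618 × 0.325 = 5827 + 1501 = 7328
Net migration: 0–19 − 220 → 3449; 20–39 − 370 → 3236; 40–59 + 150 → 5784; 60–79 + 330 → 5354; 80+ − 270 → 7058
Population now: 0–19=3449, 20–39=3236, 40–59=5784, 60–79=5354, 80+=7058
Total after period 2: 3449 + 3236 + 5784 + 5354 + 7058 = 24881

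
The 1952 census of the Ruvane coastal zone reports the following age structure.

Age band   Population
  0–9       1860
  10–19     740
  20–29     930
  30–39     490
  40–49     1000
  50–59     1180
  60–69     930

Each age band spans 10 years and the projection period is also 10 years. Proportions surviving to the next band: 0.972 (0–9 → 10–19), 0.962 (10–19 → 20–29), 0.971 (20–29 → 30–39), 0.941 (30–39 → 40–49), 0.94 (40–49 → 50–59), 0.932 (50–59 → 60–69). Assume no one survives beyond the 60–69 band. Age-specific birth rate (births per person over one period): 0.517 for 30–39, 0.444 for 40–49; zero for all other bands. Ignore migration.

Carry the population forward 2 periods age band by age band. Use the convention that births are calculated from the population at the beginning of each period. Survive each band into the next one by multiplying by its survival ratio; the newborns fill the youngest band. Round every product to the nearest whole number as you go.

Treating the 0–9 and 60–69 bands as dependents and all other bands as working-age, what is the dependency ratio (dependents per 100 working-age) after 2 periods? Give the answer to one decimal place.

35.3

Numbering the bands 1..7 from youngest to oldest:
After projecting period 1:
Births: 490 × 0.517 = 253, 1000 × 0.444 = 444 ⇒ total 697
Band 2: 1860 × 0.972 = 1808
Band 3: 740 × 0.962 = 712
Band 4: 930 × 0.971 = 903
Band 5: 490 × 0.941 = 461
Band 6: 1000 × 0.94 = 940
Band 7: 1180 × 0.932 = 1100
→ [697, 1808, 712, 903, 461, 940, 1100]
After projecting period 2:
Births: 903 × 0.517 = 467, 461 × 0.444 = 205 ⇒ total 672
Band 2: 697 × 0.972 = 677
Band 3: 1808 × 0.962 = 1739
Band 4: 712 × 0.971 = 691
Band 5: 903 × 0.941 = 850
Band 6: 461 × 0.94 = 433
Band 7: 940 × 0.932 = 876
→ [672, 677, 1739, 691, 850, 433, 876]
Dependents (band 0–9 + band 60–69) = 672 + 876 = 1548; working-age = 4390; ratio = 1548/4390 × 100 = 35.3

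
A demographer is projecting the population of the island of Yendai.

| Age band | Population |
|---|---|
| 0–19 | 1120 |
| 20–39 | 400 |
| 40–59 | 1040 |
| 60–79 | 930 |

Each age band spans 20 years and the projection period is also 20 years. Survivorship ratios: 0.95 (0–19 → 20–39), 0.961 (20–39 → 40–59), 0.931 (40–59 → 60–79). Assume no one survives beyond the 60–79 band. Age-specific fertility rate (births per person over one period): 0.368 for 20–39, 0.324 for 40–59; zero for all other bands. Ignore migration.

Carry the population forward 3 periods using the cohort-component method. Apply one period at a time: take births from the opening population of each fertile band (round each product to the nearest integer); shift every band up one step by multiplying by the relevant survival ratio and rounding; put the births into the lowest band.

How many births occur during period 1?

484

Period 1:
Births: 400 × 0.368 = 147  |  1040 × 0.324 = 337 — total 484
20–39: 1120 × 0.95 = 1064
40–59: 400 × 0.961 = 384
60–79: 1040 × 0.931 = 968
→ [484, 1064, 384, 968]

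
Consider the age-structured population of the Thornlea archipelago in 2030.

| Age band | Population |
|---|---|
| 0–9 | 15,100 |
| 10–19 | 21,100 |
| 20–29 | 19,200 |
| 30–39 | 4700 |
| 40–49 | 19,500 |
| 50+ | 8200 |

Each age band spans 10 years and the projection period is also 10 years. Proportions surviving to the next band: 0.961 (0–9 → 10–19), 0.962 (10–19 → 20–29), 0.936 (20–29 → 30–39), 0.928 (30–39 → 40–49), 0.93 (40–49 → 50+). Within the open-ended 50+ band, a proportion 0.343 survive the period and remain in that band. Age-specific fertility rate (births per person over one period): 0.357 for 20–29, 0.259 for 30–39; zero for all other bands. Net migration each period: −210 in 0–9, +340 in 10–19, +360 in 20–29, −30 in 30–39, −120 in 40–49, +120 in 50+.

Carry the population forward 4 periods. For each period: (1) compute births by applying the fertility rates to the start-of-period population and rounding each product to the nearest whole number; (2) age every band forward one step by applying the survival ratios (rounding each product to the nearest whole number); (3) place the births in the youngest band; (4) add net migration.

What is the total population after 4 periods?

71050

[period 1]
Births: 19200 × 0.357 = 6854, 4700 × 0.259 = 1217 → total 8071
10–19: 15100 × 0.961 = 14511
20–29: 21100 × 0.962 = 20298
30–39: 19200 × 0.936 = 17971
40–49: 4700 × 0.928 = 4362
50+: 19500 × 0.93 + 8200 × 0.343 = 18135 + 2813 = 20948
Net migration: 0–9 − 210 → 7861; 10–19 + 340 → 14851; 20–29 + 360 → 20658; 30–39 − 30 → 17941; 40–49 − 120 → 4242; 50+ + 120 → 21068
→ [7861, 14851, 20658, 17941, 4242, 21068]
[period 2]
Births: 20658 × 0.357 = 7375, 17941 × 0.259 = 4647 → total 12022
10–19: 7861 × 0.961 = 7554
20–29: 14851 × 0.962 = 14287
30–39: 20658 × 0.936 = 19336
40–49: 17941 × 0.928 = 16649
50+: 4242 × 0.93 + 21068 × 0.343 = 3945 + 7226 = 11171
Net migration: 0–9 − 210 → 11812; 10–19 + 340 → 7894; 20–29 + 360 → 14647; 30–39 − 30 → 19306; 40–49 − 120 → 16529; 50+ + 120 → 11291
→ [11812, 7894, 14647, 19306, 16529, 11291]
[period 3]
Births: 14647 × 0.357 = 5229, 19306 × 0.259 = 5000 → total 10229
10–19: 11812 × 0.961 = 11351
20–29: 7894 × 0.962 = 7594
30–39: 14647 × 0.936 = 13710
40–49: 19306 × 0.928 = 17916
50+: 16529 × 0.93 + 11291 × 0.343 = 15372 + 3873 = 19245
Net migration: 0–9 − 210 → 10019; 10–19 + 340 → 11691; 20–29 + 360 → 7954; 30–39 − 30 → 13680; 40–49 − 120 → 17796; 50+ + 120 → 19365
→ [10019, 11691, 7954, 13680, 17796, 19365]
[period 4]
Births: 7954 × 0.357 = 2840, 13680 × 0.259 = 3543 → total 6383
10–19: 10019 × 0.961 = 9628
20–29: 11691 × 0.962 = 11247
30–39: 7954 × 0.936 = 7445
40–49: 13680 × 0.928 = 12695
50+: 17796 × 0.93 + 19365 × 0.343 = 16550 + 6642 = 23192
Net migration: 0–9 − 210 → 6173; 10–19 + 340 → 9968; 20–29 + 360 → 11607; 30–39 − 30 → 7415; 40–49 − 120 → 12575; 50+ + 120 → 23312
→ [6173, 9968, 11607, 7415, 12575, 23312]
Total after period 4: 6173 + 9968 + 11607 + 7415 + 12575 + 23312 = 71050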